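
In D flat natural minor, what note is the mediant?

Fb

Degree 3 takes the letter 2 steps above D, which is F.
In natural minor, degree 3 sits 3 semitones above the tonic. Db + 3 semitones is pitch class 4, spelled on F as Fb.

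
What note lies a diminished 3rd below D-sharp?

A third below D lands on the letter B.
A diminished third spans 2 semitones, so D# moves to pitch class 1. On the letter B that is B##.

B##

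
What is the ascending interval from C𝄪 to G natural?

Counting letters C–D–E–F–G gives a fifth.
C##→G = 5 semitones, 2 narrower than the perfect fifth (7), so doubly diminished.

doubly diminished fifth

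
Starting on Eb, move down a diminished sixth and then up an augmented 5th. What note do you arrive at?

A diminished sixth down from Eb is G# (letter G, 7 semitones down).
An augmented fifth up from G# is D## (letter D, 8 semitones up).

D##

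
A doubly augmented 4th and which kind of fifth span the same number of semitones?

perfect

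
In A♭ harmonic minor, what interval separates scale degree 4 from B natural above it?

Scale degree 4 of Ab harmonic minor is Db.
Db up to B: letters D→B make it a sixth; 10 semitones makes it augmented.

augmented sixth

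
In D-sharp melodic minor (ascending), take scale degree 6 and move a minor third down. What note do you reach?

G##

Scale degree 6 of D# melodic minor (ascending) is B#.
A minor third (3 semitones) below B# lands on the letter G, giving G##.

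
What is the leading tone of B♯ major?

Degree 7 takes the letter 6 steps above B, which is A.
In major, degree 7 sits 11 semitones above the tonic. B# + 11 semitones is pitch class 11, spelled on A as A##.

A##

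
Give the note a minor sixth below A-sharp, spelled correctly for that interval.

C##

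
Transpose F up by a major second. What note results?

G

A second above F lands on the letter G.
A major second spans 2 semitones, so F moves to pitch class 7. On the letter G that is G.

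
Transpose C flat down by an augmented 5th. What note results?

Fbb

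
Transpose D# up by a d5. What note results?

D up a perfect fifth is A, so the target letter is A.
From D#, a diminished fifth is 6 semitones up: A.

A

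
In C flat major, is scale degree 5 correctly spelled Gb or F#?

Gb

Each scale degree takes a distinct letter name. Degree 5 of a scale on C must use the letter G.
Gb and F# are enharmonically the same pitch, but only Gb uses the letter G, so it is the correct spelling here.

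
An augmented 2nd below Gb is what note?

A second below G lands on the letter F.
An augmented second spans 3 semitones, so Gb moves to pitch class 3. On the letter F that is Fbb.

Fbb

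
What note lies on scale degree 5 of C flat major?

The Cb major scale runs Cb Db Eb Fb Gb Ab Bb.
Degree 5 is Gb.

Gb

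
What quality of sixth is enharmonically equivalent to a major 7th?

doubly augmented

A major seventh spans 11 semitones.
A sixth spanning 11 semitones is doubly augmented (the major sixth is 9).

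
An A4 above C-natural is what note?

C up a perfect fourth is F, so the target letter is F.
From C, an augmented fourth is 6 semitones up: F#.

F#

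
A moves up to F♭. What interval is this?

Counting letters A–B–C–D–E–F gives a sixth.
A→Fb = 7 semitones, 2 narrower than the major sixth (9), so diminished.

diminished sixth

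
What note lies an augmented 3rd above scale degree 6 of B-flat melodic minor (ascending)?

B#

Scale degree 6 of Bb melodic minor (ascending) is G.
An augmented third (5 semitones) above G lands on the letter B, giving B#.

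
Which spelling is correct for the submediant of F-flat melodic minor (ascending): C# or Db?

Each scale degree takes a distinct letter name. Degree 6 of a scale on F must use the letter D.
Db and C# are enharmonically the same pitch, but only Db uses the letter D, so it is the correct spelling here.

Db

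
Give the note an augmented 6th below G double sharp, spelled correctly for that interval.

B

A sixth below G lands on the letter B.
An augmented sixth spans 10 semitones, so G## moves to pitch class 11. On the letter B that is B.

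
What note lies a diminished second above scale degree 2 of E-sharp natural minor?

Scale degree 2 of E# natural minor is F##.
A diminished second (0 semitones) above F## lands on the letter G, giving G.

G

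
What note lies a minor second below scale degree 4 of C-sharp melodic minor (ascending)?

E#

Scale degree 4 of C# melodic minor (ascending) is F#.
A minor second (1 semitone) below F# lands on the letter E, giving E#.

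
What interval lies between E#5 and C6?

diminished sixth

Counting letters E–F–G–A–B–C gives a sixth.
E#→C = 7 semitones, 2 narrower than the major sixth (9), so diminished.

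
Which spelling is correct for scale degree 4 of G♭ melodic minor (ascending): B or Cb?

Each scale degree takes a distinct letter name. Degree 4 of a scale on G must use the letter C.
Cb and B are enharmonically the same pitch, but only Cb uses the letter C, so it is the correct spelling here.

Cb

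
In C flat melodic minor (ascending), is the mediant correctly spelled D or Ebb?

Ebb

Each scale degree takes a distinct letter name. Degree 3 of a scale on C must use the letter E.
Ebb and D are enharmonically the same pitch, but only Ebb uses the letter E, so it is the correct spelling here.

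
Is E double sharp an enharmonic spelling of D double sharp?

Two spellings are enharmonically equivalent only if they share a pitch class.
Here E## → 6, D## → 4; 4 ≠ 6, so they are not.

No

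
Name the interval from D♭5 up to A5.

Counting letters D–E–F–G–A gives a fifth.
Db→A = 8 semitones, 1 wider than the perfect fifth (7), so augmented.

augmented fifth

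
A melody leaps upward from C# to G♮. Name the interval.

The letter names run C→G, a span of 4 letter steps, so the interval is some kind of fifth.
C# to G is 6 semitones. A perfect fifth is 7, so 6 makes it diminished.

diminished fifth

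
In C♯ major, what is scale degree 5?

The C# major scale runs C# D# E# F# G# A# B#.
Degree 5 is G#.

G#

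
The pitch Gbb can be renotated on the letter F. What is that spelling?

F

Gbb is pitch class 5. The letter F alone is pitch class 5.
Pitch class 5 on F needs no accidental: F.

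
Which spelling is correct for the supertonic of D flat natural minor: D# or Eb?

Eb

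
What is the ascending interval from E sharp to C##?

major sixth

Counting letters E–F–G–A–B–C gives a sixth.
E#→C## = 9 semitones, exactly the major sixth.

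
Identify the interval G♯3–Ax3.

Counting letters G–A gives a second.
G#→A## = 3 semitones, 1 wider than the major second (2), so augmented.

augmented second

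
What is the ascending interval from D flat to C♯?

augmented seventh

The letter names run D→C, a span of 6 letter steps, so the interval is some kind of seventh.
Db to C# is 12 semitones. A major seventh is 11, so 12 makes it augmented.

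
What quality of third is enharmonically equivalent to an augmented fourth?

doubly augmented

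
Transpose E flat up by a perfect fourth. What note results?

A fourth above E lands on the letter A.
A perfect fourth spans 5 semitones, so Eb moves to pitch class 8. On the letter A that is Ab.

Ab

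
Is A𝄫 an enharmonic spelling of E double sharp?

No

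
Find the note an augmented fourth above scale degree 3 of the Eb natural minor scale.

C

Scale degree 3 of Eb natural minor is Gb.
An augmented fourth (6 semitones) above Gb lands on the letter C, giving C.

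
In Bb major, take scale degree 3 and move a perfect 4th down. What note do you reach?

Scale degree 3 of Bb major is D.
A perfect fourth (5 semitones) below D lands on the letter A, giving A.

A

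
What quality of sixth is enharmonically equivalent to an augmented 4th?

An augmented fourth spans 6 semitones.
A sixth spanning 6 semitones is doubly diminished (the major sixth is 9).

doubly diminished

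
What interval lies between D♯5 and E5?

The letter names run D→E, a span of 1 letter step, so the interval is some kind of second.
D# to E is 1 semitone. A major second is 2, so 1 makes it minor.

minor second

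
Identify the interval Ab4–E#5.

doubly augmented fifth

Counting letters A–B–C–D–E gives a fifth.
Ab→E# = 9 semitones, 2 wider than the perfect fifth (7), so doubly augmented.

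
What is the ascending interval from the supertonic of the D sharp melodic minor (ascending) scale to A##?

augmented fourth

The supertonic of D# melodic minor (ascending) is E#.
E# up to A##: letters E→A make it a fourth; 6 semitones makes it augmented.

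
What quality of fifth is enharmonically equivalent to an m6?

A minor sixth spans 8 semitones.
A fifth spanning 8 semitones is augmented (the perfect fifth is 7).

augmented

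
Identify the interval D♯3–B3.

minor sixth

Counting letters D–E–F–G–A–B gives a sixth.
D#→B = 8 semitones, 1 narrower than the major sixth (9), so minor.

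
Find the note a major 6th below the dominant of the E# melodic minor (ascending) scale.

The dominant of E# melodic minor (ascending) is B#.
A major sixth (9 semitones) below B# lands on the letter D, giving D#.

D#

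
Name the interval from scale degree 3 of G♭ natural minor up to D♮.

Scale degree 3 of Gb natural minor is Bbb.
Bbb up to D: letters B→D make it a third; 5 semitones makes it augmented.

augmented third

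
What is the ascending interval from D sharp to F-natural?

Counting letters D–E–F gives a third.
D#→F = 2 semitones, 2 narrower than the major third (4), so diminished.

diminished third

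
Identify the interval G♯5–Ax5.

Counting letters G–A gives a second.
G#→A## = 3 semitones, 1 wider than the major second (2), so augmented.

augmented second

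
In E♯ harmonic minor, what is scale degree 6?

C#

Degree 6 takes the letter 5 steps above E, which is C.
In harmonic minor, degree 6 sits 8 semitones above the tonic. E# + 8 semitones is pitch class 1, spelled on C as C#.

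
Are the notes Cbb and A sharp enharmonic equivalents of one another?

Cbb = pitch class 10 and A# = pitch class 10 — the same pitch class, so they are enharmonic equivalents.

Yes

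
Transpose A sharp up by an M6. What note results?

A sixth above A lands on the letter F.
A major sixth spans 9 semitones, so A# moves to pitch class 7. On the letter F that is F##.

F##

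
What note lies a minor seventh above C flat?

C up a major seventh is B, so the target letter is B.
From Cb, a minor seventh is 10 semitones up: Bbb.

Bbb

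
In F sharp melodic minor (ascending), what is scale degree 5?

C#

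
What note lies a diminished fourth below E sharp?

E down a perfect fourth is B, so the target letter is B.
From E#, a diminished fourth is 4 semitones down: B##.

B##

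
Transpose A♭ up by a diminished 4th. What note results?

Dbb

A fourth above A lands on the letter D.
A diminished fourth spans 4 semitones, so Ab moves to pitch class 0. On the letter D that is Dbb.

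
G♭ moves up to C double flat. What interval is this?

diminished fourth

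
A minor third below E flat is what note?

C

E down a major third is C, so the target letter is C.
From Eb, a minor third is 3 semitones down: C.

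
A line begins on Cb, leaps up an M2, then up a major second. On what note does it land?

A major second up from Cb is Db (letter D, 2 semitones up).
A major second up from Db is Eb (letter E, 2 semitones up).

Eb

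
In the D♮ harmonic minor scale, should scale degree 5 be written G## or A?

A

Each scale degree takes a distinct letter name. Degree 5 of a scale on D must use the letter A.
A and G## are enharmonically the same pitch, but only A uses the letter A, so it is the correct spelling here.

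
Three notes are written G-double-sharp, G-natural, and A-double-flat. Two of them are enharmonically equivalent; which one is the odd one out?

G##

In 12-tone equal temperament, enharmonic equivalents share a pitch class. G## is pitch class 9; G is pitch class 7; Abb is pitch class 7.
G and Abb share pitch class 7, while G## is pitch class 9.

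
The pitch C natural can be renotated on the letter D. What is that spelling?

C is pitch class 0. The letter D alone is pitch class 2.
To reach pitch class 0 from D requires an offset of -2 semitones, i.e. double flat: Dbb.

Dbb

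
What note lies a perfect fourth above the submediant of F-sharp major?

The submediant of F# major is D#.
A perfect fourth (5 semitones) above D# lands on the letter G, giving G#.

G#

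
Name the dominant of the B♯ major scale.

F##

The B# major scale runs B# C## D## E# F## G## A##.
Degree 5 is F##.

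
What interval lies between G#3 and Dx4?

augmented fifth

The letter names run G→D, a span of 4 letter steps, so the interval is some kind of fifth.
G# to D## is 8 semitones. A perfect fifth is 7, so 8 makes it augmented.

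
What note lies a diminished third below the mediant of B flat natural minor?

B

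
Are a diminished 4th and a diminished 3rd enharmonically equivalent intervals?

A diminished fourth spans 4 semitones; a diminished third spans 2.
The spans differ, so they are not enharmonic equivalents.

No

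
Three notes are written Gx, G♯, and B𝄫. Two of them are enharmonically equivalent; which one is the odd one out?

G#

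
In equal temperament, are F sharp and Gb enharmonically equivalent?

Yes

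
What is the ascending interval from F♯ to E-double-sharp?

Counting letters F–G–A–B–C–D–E gives a seventh.
F#→E## = 12 semitones, 1 wider than the major seventh (11), so augmented.

augmented seventh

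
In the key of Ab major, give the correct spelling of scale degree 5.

Degree 5 takes the letter 4 steps above A, which is E.
In major, degree 5 sits 7 semitones above the tonic. Ab + 7 semitones is pitch class 3, spelled on E as Eb.

Eb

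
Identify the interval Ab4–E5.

augmented fifth

Counting letters A–B–C–D–E gives a fifth.
Ab→E = 8 semitones, 1 wider than the perfect fifth (7), so augmented.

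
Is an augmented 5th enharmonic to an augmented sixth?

No

An augmented fifth spans 8 semitones; an augmented sixth spans 10.
The spans differ, so they are not enharmonic equivalents.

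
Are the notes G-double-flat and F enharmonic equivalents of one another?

Gbb is pitch class 5; F is pitch class 5.
All spellings map to pitch class 5, so they are enharmonically equivalent.

Yes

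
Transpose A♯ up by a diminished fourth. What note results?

D

A fourth above A lands on the letter D.
A diminished fourth spans 4 semitones, so A# moves to pitch class 2. On the letter D that is D.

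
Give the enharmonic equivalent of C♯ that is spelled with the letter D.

Db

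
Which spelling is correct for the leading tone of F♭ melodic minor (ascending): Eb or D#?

Each scale degree takes a distinct letter name. Degree 7 of a scale on F must use the letter E.
Eb and D# are enharmonically the same pitch, but only Eb uses the letter E, so it is the correct spelling here.

Eb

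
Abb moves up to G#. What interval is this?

The letter names run A→G, a span of 6 letter steps, so the interval is some kind of seventh.
Abb to G# is 13 semitones. A major seventh is 11, so 13 makes it doubly augmented.

doubly augmented seventh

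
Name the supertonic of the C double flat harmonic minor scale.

Dbb

Degree 2 takes the letter 1 step above C, which is D.
In harmonic minor, degree 2 sits 2 semitones above the tonic. Cbb + 2 semitones is pitch class 0, spelled on D as Dbb.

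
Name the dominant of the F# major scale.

C#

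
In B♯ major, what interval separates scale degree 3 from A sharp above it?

Scale degree 3 of B# major is D##.
D## up to A#: letters D→A make it a fifth; 6 semitones makes it diminished.

diminished fifth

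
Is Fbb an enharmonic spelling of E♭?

Yes

Fbb = pitch class 3 and Eb = pitch class 3 — the same pitch class, so they are enharmonic equivalents.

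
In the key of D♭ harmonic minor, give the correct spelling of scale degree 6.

Bbb

Degree 6 takes the letter 5 steps above D, which is B.
In harmonic minor, degree 6 sits 8 semitones above the tonic. Db + 8 semitones is pitch class 9, spelled on B as Bbb.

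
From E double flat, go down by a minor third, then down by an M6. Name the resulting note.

A minor third down from Ebb is Cb (letter C, 3 semitones down).
A major sixth down from Cb is Ebb (letter E, 9 semitones down).

Ebb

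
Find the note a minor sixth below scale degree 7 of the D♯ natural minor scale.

E#

Scale degree 7 of D# natural minor is C#.
A minor sixth (8 semitones) below C# lands on the letter E, giving E#.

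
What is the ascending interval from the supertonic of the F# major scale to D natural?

diminished fifth

The supertonic of F# major is G#.
G# up to D: letters G→D make it a fifth; 6 semitones makes it diminished.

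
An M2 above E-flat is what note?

E up a major second is F#, so the target letter is F.
From Eb, a major second is 2 semitones up: F.

F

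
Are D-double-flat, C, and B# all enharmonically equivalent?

Dbb is pitch class 0; C is pitch class 0; B# is pitch class 0.
All spellings map to pitch class 0, so they are enharmonically equivalent.

Yes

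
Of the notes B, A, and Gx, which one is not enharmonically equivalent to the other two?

B

In 12-tone equal temperament, enharmonic equivalents share a pitch class. B is pitch class 11; A is pitch class 9; G## is pitch class 9.
A and G## share pitch class 9, while B is pitch class 11.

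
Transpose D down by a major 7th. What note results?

A seventh below D lands on the letter E.
A major seventh spans 11 semitones, so D moves to pitch class 3. On the letter E that is Eb.

Eb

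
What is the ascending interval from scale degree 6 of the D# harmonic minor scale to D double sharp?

Scale degree 6 of D# harmonic minor is B.
B up to D##: letters B→D make it a third; 5 semitones makes it augmented.

augmented third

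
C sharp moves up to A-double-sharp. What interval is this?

augmented sixth

Counting letters C–D–E–F–G–A gives a sixth.
C#→A## = 10 semitones, 1 wider than the major sixth (9), so augmented.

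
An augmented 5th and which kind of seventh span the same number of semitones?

doubly diminished

An augmented fifth spans 8 semitones.
A seventh spanning 8 semitones is doubly diminished (the major seventh is 11).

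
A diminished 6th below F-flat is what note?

A

F down a major sixth is Ab, so the target letter is A.
From Fb, a diminished sixth is 7 semitones down: A.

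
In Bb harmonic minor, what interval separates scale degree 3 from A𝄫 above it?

diminished fifth

Scale degree 3 of Bb harmonic minor is Db.
Db up to Abb: letters D→A make it a fifth; 6 semitones makes it diminished.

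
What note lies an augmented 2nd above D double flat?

A second above D lands on the letter E.
An augmented second spans 3 semitones, so Dbb moves to pitch class 3. On the letter E that is Eb.

Eb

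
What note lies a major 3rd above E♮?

G#

A third above E lands on the letter G.
A major third spans 4 semitones, so E moves to pitch class 8. On the letter G that is G#.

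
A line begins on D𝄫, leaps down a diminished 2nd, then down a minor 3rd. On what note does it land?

A

A diminished second down from Dbb is C (letter C, 0 semitones down).
A minor third down from C is A (letter A, 3 semitones down).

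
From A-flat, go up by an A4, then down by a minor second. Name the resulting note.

C#

An augmented fourth up from Ab is D (letter D, 6 semitones up).
A minor second down from D is C# (letter C, 1 semitone down).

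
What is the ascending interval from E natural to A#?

augmented fourth

Counting letters E–F–G–A gives a fourth.
E→A# = 6 semitones, 1 wider than the perfect fourth (5), so augmented.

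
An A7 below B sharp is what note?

C

B down a major seventh is C, so the target letter is C.
From B#, an augmented seventh is 12 semitones down: C.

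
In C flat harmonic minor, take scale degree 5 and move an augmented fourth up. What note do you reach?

C

Scale degree 5 of Cb harmonic minor is Gb.
An augmented fourth (6 semitones) above Gb lands on the letter C, giving C.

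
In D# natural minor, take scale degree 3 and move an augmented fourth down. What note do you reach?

C

Scale degree 3 of D# natural minor is F#.
An augmented fourth (6 semitones) below F# lands on the letter C, giving C.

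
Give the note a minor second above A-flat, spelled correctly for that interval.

Bbb

A up a major second is B, so the target letter is B.
From Ab, a minor second is 1 semitone up: Bbb.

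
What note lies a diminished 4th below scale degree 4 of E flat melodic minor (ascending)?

Scale degree 4 of Eb melodic minor (ascending) is Ab.
A diminished fourth (4 semitones) below Ab lands on the letter E, giving E.

E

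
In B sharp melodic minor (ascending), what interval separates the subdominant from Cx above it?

major sixth

The subdominant of B# melodic minor (ascending) is E#.
E# up to C##: letters E→C make it a sixth; 9 semitones makes it major.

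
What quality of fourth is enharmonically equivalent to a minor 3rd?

doubly diminished

A minor third spans 3 semitones.
A fourth spanning 3 semitones is doubly diminished (the perfect fourth is 5).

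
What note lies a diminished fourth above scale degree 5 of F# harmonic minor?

F

Scale degree 5 of F# harmonic minor is C#.
A diminished fourth (4 semitones) above C# lands on the letter F, giving F.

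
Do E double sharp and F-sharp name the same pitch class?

Yes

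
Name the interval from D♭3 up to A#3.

Counting letters D–E–F–G–A gives a fifth.
Db→A# = 9 semitones, 2 wider than the perfect fifth (7), so doubly augmented.

doubly augmented fifth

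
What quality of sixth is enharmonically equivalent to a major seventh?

A major seventh spans 11 semitones.
A sixth spanning 11 semitones is doubly augmented (the major sixth is 9).

doubly augmented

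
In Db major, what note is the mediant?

The Db major scale runs Db Eb F Gb Ab Bb C.
Degree 3 is F.

F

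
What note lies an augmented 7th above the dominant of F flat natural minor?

The dominant of Fb natural minor is Cb.
An augmented seventh (12 semitones) above Cb lands on the letter B, giving B.

B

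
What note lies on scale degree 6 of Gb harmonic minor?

Ebb

The Gb harmonic minor scale runs Gb Ab Bbb Cb Db Ebb F.
Degree 6 is Ebb.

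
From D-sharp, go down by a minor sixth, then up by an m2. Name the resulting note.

A minor sixth down from D# is F## (letter F, 8 semitones down).
A minor second up from F## is G# (letter G, 1 semitone up).

G#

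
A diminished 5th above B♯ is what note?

A fifth above B lands on the letter F.
A diminished fifth spans 6 semitones, so B# moves to pitch class 6. On the letter F that is F#.

F#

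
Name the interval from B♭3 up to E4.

augmented fourth

Counting letters B–C–D–E gives a fourth.
Bb→E = 6 semitones, 1 wider than the perfect fourth (5), so augmented.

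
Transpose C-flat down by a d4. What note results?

C down a perfect fourth is G, so the target letter is G.
From Cb, a diminished fourth is 4 semitones down: G.

G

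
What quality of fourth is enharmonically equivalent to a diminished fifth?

A diminished fifth spans 6 semitones.
A fourth spanning 6 semitones is augmented (the perfect fourth is 5).

augmented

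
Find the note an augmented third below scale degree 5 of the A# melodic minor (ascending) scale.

C

Scale degree 5 of A# melodic minor (ascending) is E#.
An augmented third (5 semitones) below E# lands on the letter C, giving C.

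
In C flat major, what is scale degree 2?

Db

The Cb major scale runs Cb Db Eb Fb Gb Ab Bb.
Degree 2 is Db.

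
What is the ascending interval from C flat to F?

augmented fourth

Counting letters C–D–E–F gives a fourth.
Cb→F = 6 semitones, 1 wider than the perfect fourth (5), so augmented.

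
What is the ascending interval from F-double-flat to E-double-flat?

The letter names run F→E, a span of 6 letter steps, so the interval is some kind of seventh.
Fbb to Ebb is 11 semitones. A major seventh is 11, so 11 makes it major.

major seventh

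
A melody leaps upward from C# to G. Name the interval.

diminished fifth

The letter names run C→G, a span of 4 letter steps, so the interval is some kind of fifth.
C# to G is 6 semitones. A perfect fifth is 7, so 6 makes it diminished.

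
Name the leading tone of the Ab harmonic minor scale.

Degree 7 takes the letter 6 steps above A, which is G.
In harmonic minor, degree 7 sits 11 semitones above the tonic. Ab + 11 semitones is pitch class 7, spelled on G as G.

G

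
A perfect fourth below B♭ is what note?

F

B down a perfect fourth is F#, so the target letter is F.
From Bb, a perfect fourth is 5 semitones down: F.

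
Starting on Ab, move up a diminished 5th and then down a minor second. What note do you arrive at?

A diminished fifth up from Ab is Ebb (letter E, 6 semitones up).
A minor second down from Ebb is Db (letter D, 1 semitone down).

Db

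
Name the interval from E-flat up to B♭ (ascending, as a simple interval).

perfect fifth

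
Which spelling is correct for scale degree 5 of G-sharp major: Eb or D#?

D#

Each scale degree takes a distinct letter name. Degree 5 of a scale on G must use the letter D.
D# and Eb are enharmonically the same pitch, but only D# uses the letter D, so it is the correct spelling here.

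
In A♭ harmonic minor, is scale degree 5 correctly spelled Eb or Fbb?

Eb

Each scale degree takes a distinct letter name. Degree 5 of a scale on A must use the letter E.
Eb and Fbb are enharmonically the same pitch, but only Eb uses the letter E, so it is the correct spelling here.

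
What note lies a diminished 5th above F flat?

Cbb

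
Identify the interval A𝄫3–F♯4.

Counting letters A–B–C–D–E–F gives a sixth.
Abb→F# = 11 semitones, 2 wider than the major sixth (9), so doubly augmented.

doubly augmented sixth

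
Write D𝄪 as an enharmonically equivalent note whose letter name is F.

Fb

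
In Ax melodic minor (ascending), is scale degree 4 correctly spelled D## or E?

D##

Each scale degree takes a distinct letter name. Degree 4 of a scale on A must use the letter D.
D## and E are enharmonically the same pitch, but only D## uses the letter D, so it is the correct spelling here.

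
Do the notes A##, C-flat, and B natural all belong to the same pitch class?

Yes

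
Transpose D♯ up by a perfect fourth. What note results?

G#

D up a perfect fourth is G, so the target letter is G.
From D#, a perfect fourth is 5 semitones up: G#.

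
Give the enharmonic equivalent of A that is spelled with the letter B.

Bbb

Plain B sits 2 semitones above A, so on the letter B the same pitch needs a double flat: Bbb.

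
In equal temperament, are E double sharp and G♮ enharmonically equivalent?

No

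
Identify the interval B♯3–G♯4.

minor sixth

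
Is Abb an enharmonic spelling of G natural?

Yes

Abb = pitch class 7 and G = pitch class 7 — the same pitch class, so they are enharmonic equivalents.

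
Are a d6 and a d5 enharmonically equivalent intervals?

A diminished sixth spans 7 semitones; a diminished fifth spans 6.
The spans differ, so they are not enharmonic equivalents.

No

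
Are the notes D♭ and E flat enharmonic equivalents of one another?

No

Two spellings are enharmonically equivalent only if they share a pitch class.
Here Db → 1, Eb → 3; 1 ≠ 3, so they are not.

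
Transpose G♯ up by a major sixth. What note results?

A sixth above G lands on the letter E.
A major sixth spans 9 semitones, so G# moves to pitch class 5. On the letter E that is E#.

E#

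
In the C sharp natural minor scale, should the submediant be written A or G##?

Each scale degree takes a distinct letter name. Degree 6 of a scale on C must use the letter A.
A and G## are enharmonically the same pitch, but only A uses the letter A, so it is the correct spelling here.

A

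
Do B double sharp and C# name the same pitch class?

B## = pitch class 1 and C# = pitch class 1 — the same pitch class, so they are enharmonic equivalents.

Yes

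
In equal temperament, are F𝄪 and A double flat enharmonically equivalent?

Yes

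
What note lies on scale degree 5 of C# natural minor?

G#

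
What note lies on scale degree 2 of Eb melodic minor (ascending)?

F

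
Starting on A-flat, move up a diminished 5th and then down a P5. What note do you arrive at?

Abb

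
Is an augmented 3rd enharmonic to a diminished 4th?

An augmented third spans 5 semitones; a diminished fourth spans 4.
The spans differ, so they are not enharmonic equivalents.

No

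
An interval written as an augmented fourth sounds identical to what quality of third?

An augmented fourth spans 6 semitones.
A third spanning 6 semitones is doubly augmented (the major third is 4).

doubly augmented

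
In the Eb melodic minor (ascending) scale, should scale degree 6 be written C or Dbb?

C

Each scale degree takes a distinct letter name. Degree 6 of a scale on E must use the letter C.
C and Dbb are enharmonically the same pitch, but only C uses the letter C, so it is the correct spelling here.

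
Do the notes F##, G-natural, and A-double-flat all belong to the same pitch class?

Yes

F## is pitch class 7; G is pitch class 7; Abb is pitch class 7.
All spellings map to pitch class 7, so they are enharmonically equivalent.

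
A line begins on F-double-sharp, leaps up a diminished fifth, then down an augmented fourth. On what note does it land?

A diminished fifth up from F## is C# (letter C, 6 semitones up).
An augmented fourth down from C# is G (letter G, 6 semitones down).

G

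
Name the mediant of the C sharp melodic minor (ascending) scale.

Degree 3 takes the letter 2 steps above C, which is E.
In melodic minor (ascending), degree 3 sits 3 semitones above the tonic. C# + 3 semitones is pitch class 4, spelled on E as E.

E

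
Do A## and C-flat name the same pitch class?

A## is pitch class 11; Cb is pitch class 11.
All spellings map to pitch class 11, so they are enharmonically equivalent.

Yes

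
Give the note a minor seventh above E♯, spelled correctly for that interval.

D#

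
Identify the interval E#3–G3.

Counting letters E–F–G gives a third.
E#→G = 2 semitones, 2 narrower than the major third (4), so diminished.

diminished third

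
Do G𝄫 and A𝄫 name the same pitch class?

No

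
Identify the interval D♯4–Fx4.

The letter names run D→F, a span of 2 letter steps, so the interval is some kind of third.
D# to F## is 4 semitones. A major third is 4, so 4 makes it major.

major third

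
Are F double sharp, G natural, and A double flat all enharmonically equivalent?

F## is pitch class 7; G is pitch class 7; Abb is pitch class 7.
All spellings map to pitch class 7, so they are enharmonically equivalent.

Yes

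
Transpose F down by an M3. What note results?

Db

F down a major third is Db, so the target letter is D.
From F, a major third is 4 semitones down: Db.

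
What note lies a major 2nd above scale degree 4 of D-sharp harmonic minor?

A#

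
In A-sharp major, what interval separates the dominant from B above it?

diminished fifth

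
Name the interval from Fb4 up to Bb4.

The letter names run F→B, a span of 3 letter steps, so the interval is some kind of fourth.
Fb to Bb is 6 semitones. A perfect fourth is 5, so 6 makes it augmented.

augmented fourth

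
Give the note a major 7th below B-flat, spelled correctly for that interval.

Cb

A seventh below B lands on the letter C.
A major seventh spans 11 semitones, so Bb moves to pitch class 11. On the letter C that is Cb.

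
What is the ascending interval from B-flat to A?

The letter names run B→A, a span of 6 letter steps, so the interval is some kind of seventh.
Bb to A is 11 semitones. A major seventh is 11, so 11 makes it major.

major seventh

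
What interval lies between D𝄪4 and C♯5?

Counting letters D–E–F–G–A–B–C gives a seventh.
D##→C# = 9 semitones, 2 narrower than the major seventh (11), so diminished.

diminished seventh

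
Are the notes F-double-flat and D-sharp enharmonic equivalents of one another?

Yes

Fbb is pitch class 3; D# is pitch class 3.
All spellings map to pitch class 3, so they are enharmonically equivalent.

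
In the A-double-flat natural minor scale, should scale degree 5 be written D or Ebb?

Each scale degree takes a distinct letter name. Degree 5 of a scale on A must use the letter E.
Ebb and D are enharmonically the same pitch, but only Ebb uses the letter E, so it is the correct spelling here.

Ebb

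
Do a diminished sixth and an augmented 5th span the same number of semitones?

No

A diminished sixth spans 7 semitones; an augmented fifth spans 8.
The spans differ, so they are not enharmonic equivalents.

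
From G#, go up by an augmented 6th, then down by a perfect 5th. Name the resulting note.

A##

An augmented sixth up from G# is E## (letter E, 10 semitones up).
A perfect fifth down from E## is A## (letter A, 7 semitones down).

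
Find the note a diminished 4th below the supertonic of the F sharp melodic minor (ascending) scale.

The supertonic of F# melodic minor (ascending) is G#.
A diminished fourth (4 semitones) below G# lands on the letter D, giving D##.

D##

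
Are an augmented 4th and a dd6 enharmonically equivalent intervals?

Yes

An augmented fourth spans 6 semitones; a doubly diminished sixth spans 6.
They are enharmonically equivalent.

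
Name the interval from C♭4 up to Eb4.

The letter names run C→E, a span of 2 letter steps, so the interval is some kind of third.
Cb to Eb is 4 semitones. A major third is 4, so 4 makes it major.

major third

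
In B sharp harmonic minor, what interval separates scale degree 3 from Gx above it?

augmented fourth

Scale degree 3 of B# harmonic minor is D#.
D# up to G##: letters D→G make it a fourth; 6 semitones makes it augmented.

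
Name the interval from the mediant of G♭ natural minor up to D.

The mediant of Gb natural minor is Bbb.
Bbb up to D: letters B→D make it a third; 5 semitones makes it augmented.

augmented third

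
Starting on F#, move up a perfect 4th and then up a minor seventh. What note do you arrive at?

A

A perfect fourth up from F# is B (letter B, 5 semitones up).
A minor seventh up from B is A (letter A, 10 semitones up).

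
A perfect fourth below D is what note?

A

D down a perfect fourth is A, so the target letter is A.
From D, a perfect fourth is 5 semitones down: A.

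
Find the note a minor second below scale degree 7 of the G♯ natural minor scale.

E#

Scale degree 7 of G# natural minor is F#.
A minor second (1 semitone) below F# lands on the letter E, giving E#.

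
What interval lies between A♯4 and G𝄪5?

major seventh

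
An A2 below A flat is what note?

Gbb

A second below A lands on the letter G.
An augmented second spans 3 semitones, so Ab moves to pitch class 5. On the letter G that is Gbb.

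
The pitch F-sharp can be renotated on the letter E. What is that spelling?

Plain E sits 2 semitones below F#, so on the letter E the same pitch needs a double sharp: E##.

E##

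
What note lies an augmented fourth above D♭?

G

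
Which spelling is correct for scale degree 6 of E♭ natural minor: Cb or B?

Cb

Each scale degree takes a distinct letter name. Degree 6 of a scale on E must use the letter C.
Cb and B are enharmonically the same pitch, but only Cb uses the letter C, so it is the correct spelling here.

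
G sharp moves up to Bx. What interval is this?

Counting letters G–A–B gives a third.
G#→B## = 5 semitones, 1 wider than the major third (4), so augmented.

augmented third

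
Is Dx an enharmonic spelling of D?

D## is pitch class 4; D is pitch class 2.
The pitch classes differ (4 vs. 2), so they are not enharmonic equivalents.

No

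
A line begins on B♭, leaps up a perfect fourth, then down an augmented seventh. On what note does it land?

Fbb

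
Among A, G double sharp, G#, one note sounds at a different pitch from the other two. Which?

G#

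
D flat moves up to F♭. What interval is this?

The letter names run D→F, a span of 2 letter steps, so the interval is some kind of third.
Db to Fb is 3 semitones. A major third is 4, so 3 makes it minor.

minor third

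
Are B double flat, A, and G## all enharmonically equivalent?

Bbb = pitch class 9 and A = pitch class 9 and G## = pitch class 9 — the same pitch class, so they are enharmonic equivalents.

Yes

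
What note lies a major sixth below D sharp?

F#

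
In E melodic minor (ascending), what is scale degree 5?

Degree 5 takes the letter 4 steps above E, which is B.
In melodic minor (ascending), degree 5 sits 7 semitones above the tonic. E + 7 semitones is pitch class 11, spelled on B as B.

B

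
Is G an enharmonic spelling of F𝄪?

Yes

G = pitch class 7 and F## = pitch class 7 — the same pitch class, so they are enharmonic equivalents.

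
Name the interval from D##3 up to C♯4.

diminished seventh

The letter names run D→C, a span of 6 letter steps, so the interval is some kind of seventh.
D## to C# is 9 semitones. A major seventh is 11, so 9 makes it diminished.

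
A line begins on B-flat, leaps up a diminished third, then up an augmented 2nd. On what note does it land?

Eb

A diminished third up from Bb is Dbb (letter D, 2 semitones up).
An augmented second up from Dbb is Eb (letter E, 3 semitones up).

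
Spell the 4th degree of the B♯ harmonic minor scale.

E#

The B# harmonic minor scale runs B# C## D# E# F## G# A##.
Degree 4 is E#.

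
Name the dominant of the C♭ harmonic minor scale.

Gb

The Cb harmonic minor scale runs Cb Db Ebb Fb Gb Abb Bb.
Degree 5 is Gb.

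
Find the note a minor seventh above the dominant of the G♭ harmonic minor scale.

Cb

The dominant of Gb harmonic minor is Db.
A minor seventh (10 semitones) above Db lands on the letter C, giving Cb.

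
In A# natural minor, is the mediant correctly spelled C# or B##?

Each scale degree takes a distinct letter name. Degree 3 of a scale on A must use the letter C.
C# and B## are enharmonically the same pitch, but only C# uses the letter C, so it is the correct spelling here.

C#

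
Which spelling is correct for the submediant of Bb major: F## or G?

Each scale degree takes a distinct letter name. Degree 6 of a scale on B must use the letter G.
G and F## are enharmonically the same pitch, but only G uses the letter G, so it is the correct spelling here.

G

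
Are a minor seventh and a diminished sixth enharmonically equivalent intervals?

No

A minor seventh spans 10 semitones; a diminished sixth spans 7.
The spans differ, so they are not enharmonic equivalents.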